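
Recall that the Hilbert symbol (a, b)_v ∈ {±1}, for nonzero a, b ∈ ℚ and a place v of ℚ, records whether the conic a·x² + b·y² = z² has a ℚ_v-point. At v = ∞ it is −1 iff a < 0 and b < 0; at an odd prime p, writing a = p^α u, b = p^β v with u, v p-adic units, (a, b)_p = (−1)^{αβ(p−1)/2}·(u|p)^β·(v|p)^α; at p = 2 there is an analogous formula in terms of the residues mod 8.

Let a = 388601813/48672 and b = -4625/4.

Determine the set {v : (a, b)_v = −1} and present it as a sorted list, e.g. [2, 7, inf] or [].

Mod squares: a ≡ 874, b ≡ -185. Check v ∈ {∞, 2, 3, 5, 13, 19, 23, 37, 41}.
v=13: a=13^-2·(≡1), b=13^0·(≡4) mod 13; (1|13)=+1, (4|13)=+1; (−1)^{-2·0·6}·(+1)^0·(+1)^-2 = +1.
v=41: a=41^2·(≡3), b=41^0·(≡2) mod 41; (3|41)=-1, (2|41)=+1; (−1)^{2·0·20}·(-1)^0·(+1)^2 = +1.
v=2: v_2(a)=-5, v_2(b)=-2; units ≡ 5, 7 (mod 8); ε·ε+αω+βω = 0·1+-5·0+-2·1 ≡ 0  ⇒  (a,b)_2 = +1.
v=19: a=19^1·(≡18), b=19^0·(≡17) mod 19; (18|19)=-1, (17|19)=+1; (−1)^{1·0·9}·(-1)^0·(+1)^1 = +1.
v=3: a=3^-2·(≡1), b=3^0·(≡1) mod 3; (1|3)=+1, (1|3)=+1; (−1)^{-2·0·1}·(+1)^0·(+1)^-2 = +1.
v=5: a=5^0·(≡4), b=5^3·(≡2) mod 5; (4|5)=+1, (2|5)=-1; (−1)^{0·3·2}·(+1)^3·(-1)^0 = +1.
v=23: a=23^3·(≡21), b=23^0·(≡11) mod 23; (21|23)=-1, (11|23)=-1; (−1)^{3·0·11}·(-1)^0·(-1)^3 = -1.
v=∞: 874 > 0 and -185 < 0  ⇒  (a,b)_∞ = +1.
v=37: a=37^0·(≡32), b=37^1·(≡15) mod 37; (32|37)=-1, (15|37)=-1; (−1)^{0·1·18}·(-1)^1·(-1)^0 = -1.
|Ram(874, -185)| = 2, even; anisotropic at {23, 37}.

[23, 37]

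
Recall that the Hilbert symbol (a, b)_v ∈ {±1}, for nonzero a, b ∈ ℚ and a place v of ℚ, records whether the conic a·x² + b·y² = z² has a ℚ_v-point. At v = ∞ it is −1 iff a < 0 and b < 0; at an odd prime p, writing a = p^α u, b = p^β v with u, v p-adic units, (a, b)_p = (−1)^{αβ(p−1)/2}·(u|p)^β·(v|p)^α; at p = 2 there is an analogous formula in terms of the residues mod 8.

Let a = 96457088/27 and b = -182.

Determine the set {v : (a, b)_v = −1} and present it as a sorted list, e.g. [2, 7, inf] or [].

(a, b) ≡ (546, -182) mod (ℚ^×)²; places V = {2, 3, 7, 13, ∞}.
(a,b)_2: α=7, β=1; u≡1, v≡5 (mod 8); ε(u)ε(v)=0·0, αω(v)=7·1, βω(u)=1·0; sum ≡ 1  ⇒  -1.
(a,b)_3: α=-3, u≡2; β=0, v≡1 (mod 3); (2|3)=-1, (1|3)=+1; sign (−1)^0·-1^0·+1^-3 = +1.
(a,b)_13: α=3, u≡3; β=1, v≡12 (mod 13); (3|13)=+1, (12|13)=+1; sign (−1)^0·+1^1·+1^3 = +1.
(a,b)_7: α=3, u≡2; β=1, v≡2 (mod 7); (2|7)=+1, (2|7)=+1; sign (−1)^1·+1^1·+1^3 = -1.
(a,b)_∞: sgn(546)=+, sgn(-182)=−, so +1.
|Ram(546, -182)| = 2, even; anisotropic at {2, 7}.

[2, 7]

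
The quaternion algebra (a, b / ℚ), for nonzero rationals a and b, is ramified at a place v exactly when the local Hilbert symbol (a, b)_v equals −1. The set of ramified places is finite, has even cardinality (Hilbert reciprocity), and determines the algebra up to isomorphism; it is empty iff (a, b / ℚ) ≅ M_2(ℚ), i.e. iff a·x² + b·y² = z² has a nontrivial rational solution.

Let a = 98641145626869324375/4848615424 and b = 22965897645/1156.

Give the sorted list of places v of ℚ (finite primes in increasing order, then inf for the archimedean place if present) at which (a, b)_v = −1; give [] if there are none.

Mod squares: a ≡ 22591, b ≡ 5. Check v ∈ {∞, 2, 3, 5, 13, 17, 19, 29, 41}.
v=∞: 22591 > 0 and 5 > 0  ⇒  (a,b)_∞ = +1.
v=19: a=19^3·(≡17), b=19^2·(≡9) mod 19; (17|19)=+1, (9|19)=+1; (−1)^{3·2·9}·(+1)^2·(+1)^3 = +1.
v=17: a=17^-2·(≡9), b=17^-2·(≡11) mod 17; (9|17)=+1, (11|17)=-1; (−1)^{-2·-2·8}·(+1)^-2·(-1)^-2 = +1.
v=2: v_2(a)=-24, v_2(b)=-2; units ≡ 7, 5 (mod 8); ε·ε+αω+βω = 1·0+-24·1+-2·0 ≡ 0  ⇒  (a,b)_2 = +1.
v=41: a=41^3·(≡10), b=41^2·(≡39) mod 41; (10|41)=+1, (39|41)=+1; (−1)^{3·2·20}·(+1)^2·(+1)^3 = +1.
v=5: a=5^4·(≡1), b=5^1·(≡4) mod 5; (1|5)=+1, (4|5)=+1; (−1)^{4·1·2}·(+1)^1·(+1)^4 = +1.
v=29: a=29^3·(≡28), b=29^2·(≡23) mod 29; (28|29)=+1, (23|29)=+1; (−1)^{3·2·14}·(+1)^2·(+1)^3 = +1.
v=3: a=3^4·(≡1), b=3^2·(≡2) mod 3; (1|3)=+1, (2|3)=-1; (−1)^{4·2·1}·(+1)^2·(-1)^4 = +1.
v=13: a=13^2·(≡12), b=13^0·(≡11) mod 13; (12|13)=+1, (11|13)=-1; (−1)^{2·0·6}·(+1)^0·(-1)^2 = +1.
Every local symbol is +1, so the conic 22591·x² + 5·y² = z² has ℚ_v-points for all v and hence a ℚ-point; (a, b / ℚ) ≅ M_2(ℚ).

[]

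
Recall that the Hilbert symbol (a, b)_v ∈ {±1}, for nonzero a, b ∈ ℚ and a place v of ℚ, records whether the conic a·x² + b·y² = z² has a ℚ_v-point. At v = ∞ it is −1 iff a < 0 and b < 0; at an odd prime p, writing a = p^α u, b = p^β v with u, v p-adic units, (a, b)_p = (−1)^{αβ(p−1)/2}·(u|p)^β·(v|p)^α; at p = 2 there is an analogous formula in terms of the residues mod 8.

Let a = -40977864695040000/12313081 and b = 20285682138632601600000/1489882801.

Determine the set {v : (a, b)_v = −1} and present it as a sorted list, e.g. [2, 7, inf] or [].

[2, 7]

(a, b) ≡ (-546, 510) mod (ℚ^×)²; places V = {2, 3, 5, 7, 11, 13, 17, 29, ∞}.
(a,b)_2: α=11, β=17; u≡7, v≡7 (mod 8); ε(u)ε(v)=1·1, αω(v)=11·0, βω(u)=17·0; sum ≡ 1  ⇒  -1.
(a,b)_29: α=-2, u≡6; β=-2, v≡17 (mod 29); (6|29)=+1, (17|29)=-1; sign (−1)^0·+1^-2·-1^-2 = +1.
(a,b)_5: α=4, u≡1; β=5, v≡2 (mod 5); (1|5)=+1, (2|5)=-1; sign (−1)^0·+1^5·-1^4 = +1.
(a,b)_17: α=2, u≡13; β=3, v≡15 (mod 17); (13|17)=+1, (15|17)=+1; sign (−1)^0·+1^3·+1^2 = +1.
(a,b)_∞: sgn(-546)=−, sgn(510)=+, so +1.
(a,b)_13: α=3, u≡9; β=4, v≡3 (mod 13); (9|13)=+1, (3|13)=+1; sign (−1)^0·+1^4·+1^3 = +1.
(a,b)_11: α=-4, u≡4; β=-6, v≡5 (mod 11); (4|11)=+1, (5|11)=+1; sign (−1)^0·+1^-6·+1^-4 = +1.
(a,b)_7: α=5, u≡5; β=6, v≡6 (mod 7); (5|7)=-1, (6|7)=-1; sign (−1)^0·-1^6·-1^5 = -1.
(a,b)_3: α=1, u≡1; β=1, v≡2 (mod 3); (1|3)=+1, (2|3)=-1; sign (−1)^1·+1^1·-1^1 = +1.
|Ram(-546, 510)| = 2, even; anisotropic at {2, 7}.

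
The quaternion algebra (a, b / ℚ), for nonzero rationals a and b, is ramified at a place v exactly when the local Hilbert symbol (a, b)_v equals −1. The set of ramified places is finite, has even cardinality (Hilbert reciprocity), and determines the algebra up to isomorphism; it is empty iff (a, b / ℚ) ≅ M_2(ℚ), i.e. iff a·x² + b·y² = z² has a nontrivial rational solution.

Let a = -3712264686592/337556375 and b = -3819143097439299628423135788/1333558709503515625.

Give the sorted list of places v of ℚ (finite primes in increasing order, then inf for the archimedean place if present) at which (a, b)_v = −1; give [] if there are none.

[5, 11, 17, inf]

(a, b) ≡ (-17765, -3) mod (ℚ^×)²; places V = {2, 3, 5, 7, 11, 13, 17, 19, 29, 37, ∞}.
(a,b)_19: α=-1, u≡10; β=2, v≡9 (mod 19); (10|19)=-1, (9|19)=+1; sign (−1)^0·-1^2·+1^-1 = +1.
(a,b)_17: α=3, u≡13; β=6, v≡10 (mod 17); (13|17)=+1, (10|17)=-1; sign (−1)^0·+1^6·-1^3 = -1.
(a,b)_3: α=0, u≡1; β=1, v≡2 (mod 3); (1|3)=+1, (2|3)=-1; sign (−1)^0·+1^1·-1^0 = +1.
(a,b)_2: α=10, β=2; u≡3, v≡5 (mod 8); ε(u)ε(v)=1·0, αω(v)=10·1, βω(u)=2·1; sum ≡ 0  ⇒  +1.
(a,b)_∞: sgn(-17765)=−, sgn(-3)=−, so -1.
(a,b)_13: α=-2, u≡2; β=-6, v≡9 (mod 13); (2|13)=-1, (9|13)=+1; sign (−1)^0·-1^-6·+1^-2 = +1.
(a,b)_5: α=-3, u≡3; β=-8, v≡3 (mod 5); (3|5)=-1, (3|5)=-1; sign (−1)^0·-1^-8·-1^-3 = -1.
(a,b)_37: α=2, u≡13; β=6, v≡16 (mod 37); (13|37)=-1, (16|37)=+1; sign (−1)^0·-1^6·+1^2 = +1.
(a,b)_7: α=2, u≡2; β=6, v≡4 (mod 7); (2|7)=+1, (4|7)=+1; sign (−1)^0·+1^6·+1^2 = +1.
(a,b)_29: α=-2, u≡8; β=-4, v≡17 (mod 29); (8|29)=-1, (17|29)=-1; sign (−1)^0·-1^-4·-1^-2 = +1.
(a,b)_11: α=1, u≡6; β=2, v≡8 (mod 11); (6|11)=-1, (8|11)=-1; sign (−1)^0·-1^2·-1^1 = -1.
Ram(-17765, -3) = {5, 11, 17, ∞}; no ℚ_5-point on the conic.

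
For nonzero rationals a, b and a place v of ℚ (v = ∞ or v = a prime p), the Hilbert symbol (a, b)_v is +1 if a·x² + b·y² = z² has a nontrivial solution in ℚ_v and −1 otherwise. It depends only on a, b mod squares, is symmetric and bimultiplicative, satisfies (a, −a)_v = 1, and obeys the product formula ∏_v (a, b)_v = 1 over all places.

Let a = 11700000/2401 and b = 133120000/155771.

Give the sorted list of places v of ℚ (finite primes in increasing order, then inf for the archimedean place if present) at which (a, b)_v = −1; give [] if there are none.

Mod squares: a ≡ 130, b ≡ 143. Check v ∈ {∞, 2, 3, 5, 7, 11, 13, 17}.
v=11: a=11^0·(≡5), b=11^-1·(≡6) mod 11; (5|11)=+1, (6|11)=-1; (−1)^{0·-1·5}·(+1)^-1·(-1)^0 = +1.
v=3: a=3^2·(≡1), b=3^0·(≡2) mod 3; (1|3)=+1, (2|3)=-1; (−1)^{2·0·1}·(+1)^0·(-1)^2 = +1.
v=17: a=17^0·(≡14), b=17^-2·(≡6) mod 17; (14|17)=-1, (6|17)=-1; (−1)^{0·-2·8}·(-1)^-2·(-1)^0 = +1.
v=13: a=13^1·(≡4), b=13^1·(≡6) mod 13; (4|13)=+1, (6|13)=-1; (−1)^{1·1·6}·(+1)^1·(-1)^1 = -1.
v=5: a=5^5·(≡4), b=5^4·(≡2) mod 5; (4|5)=+1, (2|5)=-1; (−1)^{5·4·2}·(+1)^4·(-1)^5 = -1.
v=7: a=7^-4·(≡4), b=7^-2·(≡6) mod 7; (4|7)=+1, (6|7)=-1; (−1)^{-4·-2·3}·(+1)^-2·(-1)^-4 = +1.
v=∞: 130 > 0 and 143 > 0  ⇒  (a,b)_∞ = +1.
v=2: v_2(a)=5, v_2(b)=14; units ≡ 1, 7 (mod 8); ε·ε+αω+βω = 0·1+5·0+14·0 ≡ 0  ⇒  (a,b)_2 = +1.
Ram(130, 143) = {5, 13}; no ℚ_5-point on the conic.

[5, 13]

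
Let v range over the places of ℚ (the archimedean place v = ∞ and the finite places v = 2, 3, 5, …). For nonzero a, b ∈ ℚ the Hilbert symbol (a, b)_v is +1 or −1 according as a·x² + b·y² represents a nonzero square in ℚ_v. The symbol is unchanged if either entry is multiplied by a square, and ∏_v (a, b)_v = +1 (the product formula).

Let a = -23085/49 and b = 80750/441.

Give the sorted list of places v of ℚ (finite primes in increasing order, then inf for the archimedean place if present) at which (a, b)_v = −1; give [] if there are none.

Mod squares: a ≡ -285, b ≡ 3230. Check v ∈ {∞, 2, 3, 5, 7, 17, 19}.
v=5: a=5^1·(≡2), b=5^3·(≡1) mod 5; (2|5)=-1, (1|5)=+1; (−1)^{1·3·2}·(-1)^3·(+1)^1 = -1.
v=∞: -285 < 0 and 3230 > 0  ⇒  (a,b)_∞ = +1.
v=7: a=7^-2·(≡1), b=7^-2·(≡6) mod 7; (1|7)=+1, (6|7)=-1; (−1)^{-2·-2·3}·(+1)^-2·(-1)^-2 = +1.
v=19: a=19^1·(≡7), b=19^1·(≡8) mod 19; (7|19)=+1, (8|19)=-1; (−1)^{1·1·9}·(+1)^1·(-1)^1 = +1.
v=3: a=3^5·(≡1), b=3^-2·(≡2) mod 3; (1|3)=+1, (2|3)=-1; (−1)^{5·-2·1}·(+1)^-2·(-1)^5 = -1.
v=17: a=17^0·(≡8), b=17^1·(≡10) mod 17; (8|17)=+1, (10|17)=-1; (−1)^{0·1·8}·(+1)^1·(-1)^0 = +1.
v=2: v_2(a)=0, v_2(b)=1; units ≡ 3, 7 (mod 8); ε·ε+αω+βω = 1·1+0·0+1·1 ≡ 0  ⇒  (a,b)_2 = +1.
Ram(-285, 3230) = {3, 5}; no ℚ_3-point on the conic.

[3, 5]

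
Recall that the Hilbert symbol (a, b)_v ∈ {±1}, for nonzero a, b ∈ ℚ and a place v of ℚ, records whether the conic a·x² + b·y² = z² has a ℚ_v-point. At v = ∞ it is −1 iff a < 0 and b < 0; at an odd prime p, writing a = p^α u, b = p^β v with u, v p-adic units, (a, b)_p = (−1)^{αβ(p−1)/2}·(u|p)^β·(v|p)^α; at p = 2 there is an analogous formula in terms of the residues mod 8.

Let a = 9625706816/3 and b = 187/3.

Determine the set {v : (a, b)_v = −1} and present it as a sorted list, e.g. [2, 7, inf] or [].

[11, 17]

(a, b) ≡ (12903, 561) mod (ℚ^×)²; places V = {2, 3, 11, 17, 23, ∞}.
(a,b)_23: α=1, u≡1; β=0, v≡1 (mod 23); (1|23)=+1, (1|23)=+1; sign (−1)^0·+1^0·+1^1 = +1.
(a,b)_17: α=3, u≡11; β=1, v≡15 (mod 17); (11|17)=-1, (15|17)=+1; sign (−1)^0·-1^1·+1^3 = -1.
(a,b)_2: α=6, β=0; u≡7, v≡1 (mod 8); ε(u)ε(v)=1·0, αω(v)=6·0, βω(u)=0·0; sum ≡ 0  ⇒  +1.
(a,b)_11: α=3, u≡10; β=1, v≡2 (mod 11); (10|11)=-1, (2|11)=-1; sign (−1)^1·-1^1·-1^3 = -1.
(a,b)_∞: sgn(12903)=+, sgn(561)=+, so +1.
(a,b)_3: α=-1, u≡2; β=-1, v≡1 (mod 3); (2|3)=-1, (1|3)=+1; sign (−1)^1·-1^-1·+1^-1 = +1.
Ram(12903, 561) = {11, 17}; no ℚ_11-point on the conic.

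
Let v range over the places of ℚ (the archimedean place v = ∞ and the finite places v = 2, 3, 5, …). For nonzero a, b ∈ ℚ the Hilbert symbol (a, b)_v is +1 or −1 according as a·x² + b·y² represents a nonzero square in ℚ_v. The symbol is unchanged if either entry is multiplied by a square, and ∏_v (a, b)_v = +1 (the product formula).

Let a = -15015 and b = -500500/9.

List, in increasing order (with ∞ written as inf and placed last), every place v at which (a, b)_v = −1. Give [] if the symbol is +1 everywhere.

(a, b) ≡ (-15015, -5005) mod (ℚ^×)²; places V = {2, 3, 5, 7, 11, 13, ∞}.
(a,b)_7: α=1, u≡4; β=1, v≡6 (mod 7); (4|7)=+1, (6|7)=-1; sign (−1)^1·+1^1·-1^1 = +1.
(a,b)_11: α=1, u≡10; β=1, v≡2 (mod 11); (10|11)=-1, (2|11)=-1; sign (−1)^1·-1^1·-1^1 = -1.
(a,b)_13: α=1, u≡2; β=1, v≡5 (mod 13); (2|13)=-1, (5|13)=-1; sign (−1)^0·-1^1·-1^1 = +1.
(a,b)_5: α=1, u≡2; β=3, v≡4 (mod 5); (2|5)=-1, (4|5)=+1; sign (−1)^0·-1^3·+1^1 = -1.
(a,b)_3: α=1, u≡2; β=-2, v≡2 (mod 3); (2|3)=-1, (2|3)=-1; sign (−1)^0·-1^-2·-1^1 = -1.
(a,b)_2: α=0, β=2; u≡1, v≡3 (mod 8); ε(u)ε(v)=0·1, αω(v)=0·1, βω(u)=2·0; sum ≡ 0  ⇒  +1.
(a,b)_∞: sgn(-15015)=−, sgn(-5005)=−, so -1.
(-15015, -5005 / ℚ) ramifies at {3, 5, 11, ∞}: a division algebra.

[3, 5, 11, inf]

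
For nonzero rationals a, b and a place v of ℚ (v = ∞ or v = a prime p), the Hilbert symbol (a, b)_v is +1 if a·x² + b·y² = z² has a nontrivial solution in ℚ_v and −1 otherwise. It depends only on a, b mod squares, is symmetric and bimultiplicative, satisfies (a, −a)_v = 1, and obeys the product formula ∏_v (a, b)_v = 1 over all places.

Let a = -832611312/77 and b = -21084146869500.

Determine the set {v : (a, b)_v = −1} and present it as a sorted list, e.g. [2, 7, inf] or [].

[7, 13, 19, inf]

(a, b) ≡ (-19019, -53295) mod (ℚ^×)²; places V = {2, 3, 5, 7, 11, 13, 17, 19, ∞}.
(a,b)_7: α=-1, u≡5; β=0, v≡6 (mod 7); (5|7)=-1, (6|7)=-1; sign (−1)^0·-1^0·-1^-1 = -1.
(a,b)_11: α=-1, u≡4; β=1, v≡2 (mod 11); (4|11)=+1, (2|11)=-1; sign (−1)^1·+1^1·-1^-1 = +1.
(a,b)_13: α=1, u≡2; β=2, v≡2 (mod 13); (2|13)=-1, (2|13)=-1; sign (−1)^0·-1^2·-1^1 = -1.
(a,b)_17: α=2, u≡15; β=3, v≡5 (mod 17); (15|17)=+1, (5|17)=-1; sign (−1)^0·+1^3·-1^2 = +1.
(a,b)_3: α=6, u≡1; β=5, v≡1 (mod 3); (1|3)=+1, (1|3)=+1; sign (−1)^0·+1^5·+1^6 = +1.
(a,b)_∞: sgn(-19019)=−, sgn(-53295)=−, so -1.
(a,b)_2: α=4, β=2; u≡5, v≡1 (mod 8); ε(u)ε(v)=0·0, αω(v)=4·0, βω(u)=2·1; sum ≡ 0  ⇒  +1.
(a,b)_19: α=1, u≡9; β=1, v≡6 (mod 19); (9|19)=+1, (6|19)=+1; sign (−1)^1·+1^1·+1^1 = -1.
(a,b)_5: α=0, u≡4; β=3, v≡4 (mod 5); (4|5)=+1, (4|5)=+1; sign (−1)^0·+1^3·+1^0 = +1.
|Ram(-19019, -53295)| = 4, even; anisotropic at {7, 13, 19, ∞}.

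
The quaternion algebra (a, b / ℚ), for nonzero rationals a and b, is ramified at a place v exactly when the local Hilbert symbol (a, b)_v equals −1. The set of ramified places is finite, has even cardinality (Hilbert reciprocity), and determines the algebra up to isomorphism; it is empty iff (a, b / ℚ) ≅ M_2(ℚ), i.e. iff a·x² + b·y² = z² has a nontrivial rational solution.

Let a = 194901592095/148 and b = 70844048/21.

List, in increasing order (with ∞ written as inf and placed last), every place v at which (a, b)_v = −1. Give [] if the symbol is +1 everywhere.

(a, b) ≡ (89029122315, 768453) mod (ℚ^×)²; places V = {2, 3, 5, 7, 11, 17, 23, 29, 37, 43, 47, ∞}.
(a,b)_43: α=1, u≡2; β=1, v≡18 (mod 43); (2|43)=-1, (18|43)=-1; sign (−1)^1·-1^1·-1^1 = -1.
(a,b)_37: α=-1, u≡20; β=1, v≡26 (mod 37); (20|37)=-1, (26|37)=+1; sign (−1)^0·-1^1·+1^-1 = -1.
(a,b)_∞: sgn(89029122315)=+, sgn(768453)=+, so +1.
(a,b)_23: α=1, u≡15; β=1, v≡15 (mod 23); (15|23)=-1, (15|23)=-1; sign (−1)^1·-1^1·-1^1 = -1.
(a,b)_17: α=1, u≡8; β=0, v≡4 (mod 17); (8|17)=+1, (4|17)=+1; sign (−1)^0·+1^0·+1^1 = +1.
(a,b)_3: α=5, u≡2; β=-1, v≡2 (mod 3); (2|3)=-1, (2|3)=-1; sign (−1)^1·-1^-1·-1^5 = -1.
(a,b)_2: α=-2, β=4; u≡3, v≡5 (mod 8); ε(u)ε(v)=1·0, αω(v)=-2·1, βω(u)=4·1; sum ≡ 0  ⇒  +1.
(a,b)_7: α=1, u≡1; β=-1, v≡3 (mod 7); (1|7)=+1, (3|7)=-1; sign (−1)^1·+1^-1·-1^1 = +1.
(a,b)_47: α=1, u≡7; β=0, v≡25 (mod 47); (7|47)=+1, (25|47)=+1; sign (−1)^0·+1^0·+1^1 = +1.
(a,b)_11: α=0, u≡9; β=2, v≡9 (mod 11); (9|11)=+1, (9|11)=+1; sign (−1)^0·+1^2·+1^0 = +1.
(a,b)_29: α=1, u≡12; β=0, v≡21 (mod 29); (12|29)=-1, (21|29)=-1; sign (−1)^0·-1^0·-1^1 = -1.
(a,b)_5: α=1, u≡3; β=0, v≡3 (mod 5); (3|5)=-1, (3|5)=-1; sign (−1)^0·-1^0·-1^1 = -1.
(89029122315, 768453 / ℚ) ramifies at {3, 5, 23, 29, 37, 43}: a division algebra.

[3, 5, 23, 29, 37, 43]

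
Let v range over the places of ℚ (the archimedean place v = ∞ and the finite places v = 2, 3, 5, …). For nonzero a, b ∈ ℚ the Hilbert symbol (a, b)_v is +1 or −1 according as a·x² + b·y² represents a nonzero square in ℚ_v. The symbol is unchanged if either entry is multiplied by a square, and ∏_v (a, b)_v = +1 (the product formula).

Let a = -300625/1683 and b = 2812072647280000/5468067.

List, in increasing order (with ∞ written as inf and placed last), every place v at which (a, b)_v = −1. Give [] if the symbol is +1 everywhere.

[2, 11, 13, 17, 29, 31]

(a, b) ≡ (-89947, 336226) mod (ℚ^×)²; places V = {2, 3, 5, 11, 13, 17, 19, 29, 31, 37, ∞}.
(a,b)_3: α=-2, u≡2; β=-4, v≡1 (mod 3); (2|3)=-1, (1|3)=+1; sign (−1)^0·-1^-4·+1^-2 = +1.
(a,b)_29: α=0, u≡18; β=1, v≡6 (mod 29); (18|29)=-1, (6|29)=+1; sign (−1)^0·-1^1·+1^0 = -1.
(a,b)_11: α=-1, u≡6; β=-1, v≡7 (mod 11); (6|11)=-1, (7|11)=-1; sign (−1)^1·-1^-1·-1^-1 = -1.
(a,b)_5: α=4, u≡3; β=4, v≡4 (mod 5); (3|5)=-1, (4|5)=+1; sign (−1)^0·-1^4·+1^4 = +1.
(a,b)_2: α=0, β=7; u≡5, v≡1 (mod 8); ε(u)ε(v)=0·0, αω(v)=0·0, βω(u)=7·1; sum ≡ 1  ⇒  -1.
(a,b)_13: α=1, u≡9; β=4, v≡7 (mod 13); (9|13)=+1, (7|13)=-1; sign (−1)^0·+1^4·-1^1 = -1.
(a,b)_19: α=0, u≡8; β=-2, v≡3 (mod 19); (8|19)=-1, (3|19)=-1; sign (−1)^0·-1^-2·-1^0 = +1.
(a,b)_37: α=1, u≡7; β=2, v≡28 (mod 37); (7|37)=+1, (28|37)=+1; sign (−1)^0·+1^2·+1^1 = +1.
(a,b)_17: α=-1, u≡16; β=-1, v≡11 (mod 17); (16|17)=+1, (11|17)=-1; sign (−1)^0·+1^-1·-1^-1 = -1.
(a,b)_31: α=0, u≡29; β=1, v≡29 (mod 31); (29|31)=-1, (29|31)=-1; sign (−1)^0·-1^1·-1^0 = -1.
(a,b)_∞: sgn(-89947)=−, sgn(336226)=+, so +1.
Ram(-89947, 336226) = {2, 11, 13, 17, 29, 31}; no ℚ_2-point on the conic.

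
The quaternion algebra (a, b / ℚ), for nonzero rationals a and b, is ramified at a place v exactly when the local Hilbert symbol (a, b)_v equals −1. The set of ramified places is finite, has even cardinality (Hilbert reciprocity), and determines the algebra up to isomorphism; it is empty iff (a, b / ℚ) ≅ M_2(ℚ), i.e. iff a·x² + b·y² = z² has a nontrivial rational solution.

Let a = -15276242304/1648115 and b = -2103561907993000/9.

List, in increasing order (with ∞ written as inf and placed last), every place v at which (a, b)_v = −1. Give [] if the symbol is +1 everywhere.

[5, 13, 23, inf]

Mod squares: a ≡ -46690, b ≡ -606970. Check v ∈ {∞, 2, 3, 5, 7, 13, 23, 29, 31, 47}.
v=5: a=5^-1·(≡2), b=5^3·(≡4) mod 5; (2|5)=-1, (4|5)=+1; (−1)^{-1·3·2}·(-1)^3·(+1)^-1 = -1.
v=29: a=29^1·(≡10), b=29^5·(≡12) mod 29; (10|29)=-1, (12|29)=-1; (−1)^{1·5·14}·(-1)^5·(-1)^1 = +1.
v=47: a=47^2·(≡24), b=47^0·(≡23) mod 47; (24|47)=+1, (23|47)=-1; (−1)^{2·0·23}·(+1)^0·(-1)^2 = +1.
v=∞: -46690 < 0 and -606970 < 0  ⇒  (a,b)_∞ = -1.
v=2: v_2(a)=7, v_2(b)=3; units ≡ 7, 3 (mod 8); ε·ε+αω+βω = 1·1+7·1+3·0 ≡ 0  ⇒  (a,b)_2 = +1.
v=13: a=13^0·(≡2), b=13^1·(≡11) mod 13; (2|13)=-1, (11|13)=-1; (−1)^{0·1·6}·(-1)^1·(-1)^0 = -1.
v=3: a=3^4·(≡2), b=3^-2·(≡2) mod 3; (2|3)=-1, (2|3)=-1; (−1)^{4·-2·1}·(-1)^-2·(-1)^4 = +1.
v=31: a=31^-2·(≡13), b=31^0·(≡8) mod 31; (13|31)=-1, (8|31)=+1; (−1)^{-2·0·15}·(-1)^0·(+1)^-2 = +1.
v=7: a=7^-3·(≡2), b=7^3·(≡6) mod 7; (2|7)=+1, (6|7)=-1; (−1)^{-3·3·3}·(+1)^3·(-1)^-3 = +1.
v=23: a=23^1·(≡19), b=23^1·(≡15) mod 23; (19|23)=-1, (15|23)=-1; (−1)^{1·1·11}·(-1)^1·(-1)^1 = -1.
(-46690, -606970 / ℚ) ramifies at {5, 13, 23, ∞}: a division algebra.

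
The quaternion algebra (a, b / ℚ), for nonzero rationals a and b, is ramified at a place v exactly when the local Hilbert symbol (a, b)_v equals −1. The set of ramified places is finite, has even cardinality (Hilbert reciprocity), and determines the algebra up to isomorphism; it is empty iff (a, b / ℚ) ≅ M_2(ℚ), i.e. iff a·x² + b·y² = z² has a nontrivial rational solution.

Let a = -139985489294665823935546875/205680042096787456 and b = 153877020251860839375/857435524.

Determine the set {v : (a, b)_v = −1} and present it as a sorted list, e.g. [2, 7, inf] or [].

Mod squares: a ≡ -230299, b ≡ 2993887. Check v ∈ {∞, 2, 3, 5, 7, 11, 13, 17, 19, 23, 31, 43}.
v=2: v_2(a)=-16, v_2(b)=-2; units ≡ 5, 7 (mod 8); ε·ε+αω+βω = 0·1+-16·0+-2·1 ≡ 0  ⇒  (a,b)_2 = +1.
v=13: a=13^6·(≡12), b=13^3·(≡12) mod 13; (12|13)=+1, (12|13)=+1; (−1)^{6·3·6}·(+1)^3·(+1)^6 = +1.
v=19: a=19^3·(≡11), b=19^3·(≡17) mod 19; (11|19)=+1, (17|19)=+1; (−1)^{3·3·9}·(+1)^3·(+1)^3 = -1.
v=∞: -230299 < 0 and 2993887 > 0  ⇒  (a,b)_∞ = +1.
v=7: a=7^2·(≡4), b=7^0·(≡1) mod 7; (4|7)=+1, (1|7)=+1; (−1)^{2·0·3}·(+1)^0·(+1)^2 = +1.
v=3: a=3^6·(≡2), b=3^6·(≡1) mod 3; (2|3)=-1, (1|3)=+1; (−1)^{6·6·1}·(-1)^6·(+1)^6 = +1.
v=43: a=43^0·(≡35), b=43^2·(≡30) mod 43; (35|43)=+1, (30|43)=-1; (−1)^{0·2·21}·(+1)^2·(-1)^0 = +1.
v=11: a=11^-12·(≡2), b=11^-8·(≡6) mod 11; (2|11)=-1, (6|11)=-1; (−1)^{-12·-8·5}·(-1)^-8·(-1)^-12 = +1.
v=17: a=17^1·(≡4), b=17^1·(≡16) mod 17; (4|17)=+1, (16|17)=+1; (−1)^{1·1·8}·(+1)^1·(+1)^1 = +1.
v=5: a=5^10·(≡4), b=5^4·(≡2) mod 5; (4|5)=+1, (2|5)=-1; (−1)^{10·4·2}·(+1)^4·(-1)^10 = +1.
v=31: a=31^1·(≡21), b=31^1·(≡3) mod 31; (21|31)=-1, (3|31)=-1; (−1)^{1·1·15}·(-1)^1·(-1)^1 = -1.
v=23: a=23^1·(≡10), b=23^1·(≡2) mod 23; (10|23)=-1, (2|23)=+1; (−1)^{1·1·11}·(-1)^1·(+1)^1 = +1.
|Ram(-230299, 2993887)| = 2, even; anisotropic at {19, 31}.

[19, 31]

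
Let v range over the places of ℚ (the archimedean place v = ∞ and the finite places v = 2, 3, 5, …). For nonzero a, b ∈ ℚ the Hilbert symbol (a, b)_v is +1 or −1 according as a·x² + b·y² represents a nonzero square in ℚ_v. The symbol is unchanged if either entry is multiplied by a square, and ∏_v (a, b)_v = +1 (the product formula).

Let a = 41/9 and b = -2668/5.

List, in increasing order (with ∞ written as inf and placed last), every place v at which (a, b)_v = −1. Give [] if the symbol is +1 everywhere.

[29, 41]

(a, b) ≡ (41, -3335) mod (ℚ^×)²; places V = {2, 3, 5, 23, 29, 41, ∞}.
(a,b)_∞: sgn(41)=+, sgn(-3335)=−, so +1.
(a,b)_29: α=0, u≡11; β=1, v≡28 (mod 29); (11|29)=-1, (28|29)=+1; sign (−1)^0·-1^1·+1^0 = -1.
(a,b)_3: α=-2, u≡2; β=0, v≡1 (mod 3); (2|3)=-1, (1|3)=+1; sign (−1)^0·-1^0·+1^-2 = +1.
(a,b)_41: α=1, u≡32; β=0, v≡24 (mod 41); (32|41)=+1, (24|41)=-1; sign (−1)^0·+1^0·-1^1 = -1.
(a,b)_23: α=0, u≡2; β=1, v≡9 (mod 23); (2|23)=+1, (9|23)=+1; sign (−1)^0·+1^1·+1^0 = +1.
(a,b)_2: α=0, β=2; u≡1, v≡1 (mod 8); ε(u)ε(v)=0·0, αω(v)=0·0, βω(u)=2·0; sum ≡ 0  ⇒  +1.
(a,b)_5: α=0, u≡4; β=-1, v≡2 (mod 5); (4|5)=+1, (2|5)=-1; sign (−1)^0·+1^-1·-1^0 = +1.
|Ram(41, -3335)| = 2, even; anisotropic at {29, 41}.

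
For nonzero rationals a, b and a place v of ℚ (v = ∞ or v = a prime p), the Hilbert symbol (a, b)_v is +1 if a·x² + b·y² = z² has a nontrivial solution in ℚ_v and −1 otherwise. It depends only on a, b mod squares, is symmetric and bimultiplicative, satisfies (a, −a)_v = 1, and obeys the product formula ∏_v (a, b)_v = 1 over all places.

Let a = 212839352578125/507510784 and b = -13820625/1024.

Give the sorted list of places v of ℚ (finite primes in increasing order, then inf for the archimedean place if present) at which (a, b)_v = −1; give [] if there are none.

[3, 5, 7, 13]

(a, b) ≡ (1365, -273) mod (ℚ^×)²; places V = {2, 3, 5, 7, 11, 13, ∞}.
(a,b)_13: α=3, u≡10; β=1, v≡8 (mod 13); (10|13)=+1, (8|13)=-1; sign (−1)^0·+1^1·-1^3 = -1.
(a,b)_7: α=1, u≡6; β=1, v≡5 (mod 7); (6|7)=-1, (5|7)=-1; sign (−1)^1·-1^1·-1^1 = -1.
(a,b)_5: α=7, u≡2; β=4, v≡3 (mod 5); (2|5)=-1, (3|5)=-1; sign (−1)^0·-1^4·-1^7 = -1.
(a,b)_11: α=-2, u≡5; β=0, v≡6 (mod 11); (5|11)=+1, (6|11)=-1; sign (−1)^0·+1^0·-1^-2 = +1.
(a,b)_2: α=-22, β=-10; u≡5, v≡7 (mod 8); ε(u)ε(v)=0·1, αω(v)=-22·0, βω(u)=-10·1; sum ≡ 0  ⇒  +1.
(a,b)_∞: sgn(1365)=+, sgn(-273)=−, so +1.
(a,b)_3: α=11, u≡2; β=5, v≡2 (mod 3); (2|3)=-1, (2|3)=-1; sign (−1)^1·-1^5·-1^11 = -1.
(1365, -273 / ℚ) ramifies at {3, 5, 7, 13}: a division algebra.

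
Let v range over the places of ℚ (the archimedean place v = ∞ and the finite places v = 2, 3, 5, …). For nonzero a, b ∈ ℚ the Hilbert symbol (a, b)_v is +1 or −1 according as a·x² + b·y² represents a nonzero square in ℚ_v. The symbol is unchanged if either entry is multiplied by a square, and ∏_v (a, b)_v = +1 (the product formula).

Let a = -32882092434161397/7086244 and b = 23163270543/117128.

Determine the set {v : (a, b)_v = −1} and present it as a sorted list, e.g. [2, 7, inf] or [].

Mod squares: a ≡ -37, b ≡ 174. Check v ∈ {∞, 2, 3, 7, 11, 29, 37}.
v=3: a=3^8·(≡2), b=3^5·(≡1) mod 3; (2|3)=-1, (1|3)=+1; (−1)^{8·5·1}·(-1)^5·(+1)^8 = -1.
v=2: v_2(a)=-2, v_2(b)=-3; units ≡ 3, 7 (mod 8); ε·ε+αω+βω = 1·1+-2·0+-3·1 ≡ 0  ⇒  (a,b)_2 = +1.
v=11: a=11^-6·(≡6), b=11^-4·(≡9) mod 11; (6|11)=-1, (9|11)=+1; (−1)^{-6·-4·5}·(-1)^-4·(+1)^-6 = +1.
v=7: a=7^6·(≡3), b=7^4·(≡5) mod 7; (3|7)=-1, (5|7)=-1; (−1)^{6·4·3}·(-1)^4·(-1)^6 = +1.
v=37: a=37^3·(≡3), b=37^2·(≡26) mod 37; (3|37)=+1, (26|37)=+1; (−1)^{3·2·18}·(+1)^2·(+1)^3 = +1.
v=29: a=29^2·(≡18), b=29^1·(≡16) mod 29; (18|29)=-1, (16|29)=+1; (−1)^{2·1·14}·(-1)^1·(+1)^2 = -1.
v=∞: -37 < 0 and 174 > 0  ⇒  (a,b)_∞ = +1.
|Ram(-37, 174)| = 2, even; anisotropic at {3, 29}.

[3, 29]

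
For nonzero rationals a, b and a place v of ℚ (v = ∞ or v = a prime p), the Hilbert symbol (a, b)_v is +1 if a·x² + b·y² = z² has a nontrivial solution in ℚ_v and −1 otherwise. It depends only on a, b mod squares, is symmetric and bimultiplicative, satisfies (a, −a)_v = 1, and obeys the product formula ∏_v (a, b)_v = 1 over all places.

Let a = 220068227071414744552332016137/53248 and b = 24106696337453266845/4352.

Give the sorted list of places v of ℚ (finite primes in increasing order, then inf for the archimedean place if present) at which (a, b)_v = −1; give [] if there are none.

[3, 7]

(a, b) ≡ (69069, 13685) mod (ℚ^×)²; places V = {2, 3, 5, 7, 11, 13, 17, 23, 47, ∞}.
(a,b)_13: α=-1, u≡1; β=0, v≡10 (mod 13); (1|13)=+1, (10|13)=+1; sign (−1)^0·+1^0·+1^-1 = +1.
(a,b)_3: α=9, u≡1; β=6, v≡2 (mod 3); (1|3)=+1, (2|3)=-1; sign (−1)^0·+1^6·-1^9 = -1.
(a,b)_47: α=2, u≡30; β=2, v≡16 (mod 47); (30|47)=-1, (16|47)=+1; sign (−1)^0·-1^2·+1^2 = +1.
(a,b)_∞: sgn(69069)=+, sgn(13685)=+, so +1.
(a,b)_23: α=5, u≡9; β=3, v≡17 (mod 23); (9|23)=+1, (17|23)=-1; sign (−1)^1·+1^3·-1^5 = +1.
(a,b)_17: α=0, u≡13; β=-1, v≡10 (mod 17); (13|17)=+1, (10|17)=-1; sign (−1)^0·+1^-1·-1^0 = +1.
(a,b)_11: α=7, u≡3; β=4, v≡9 (mod 11); (3|11)=+1, (9|11)=+1; sign (−1)^0·+1^4·+1^7 = +1.
(a,b)_7: α=9, u≡1; β=5, v≡2 (mod 7); (1|7)=+1, (2|7)=+1; sign (−1)^1·+1^5·+1^9 = -1.
(a,b)_5: α=0, u≡4; β=1, v≡2 (mod 5); (4|5)=+1, (2|5)=-1; sign (−1)^0·+1^1·-1^0 = +1.
(a,b)_2: α=-12, β=-8; u≡5, v≡5 (mod 8); ε(u)ε(v)=0·0, αω(v)=-12·1, βω(u)=-8·1; sum ≡ 0  ⇒  +1.
Ram(69069, 13685) = {3, 7}; no ℚ_3-point on the conic.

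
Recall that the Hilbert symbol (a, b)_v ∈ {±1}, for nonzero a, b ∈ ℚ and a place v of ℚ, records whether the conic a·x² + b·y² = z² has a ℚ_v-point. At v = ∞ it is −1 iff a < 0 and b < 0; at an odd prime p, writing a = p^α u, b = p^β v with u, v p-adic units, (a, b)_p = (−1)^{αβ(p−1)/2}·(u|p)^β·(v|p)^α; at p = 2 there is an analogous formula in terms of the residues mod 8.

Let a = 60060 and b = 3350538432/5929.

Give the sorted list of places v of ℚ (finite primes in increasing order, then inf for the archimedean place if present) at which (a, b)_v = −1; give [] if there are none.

[2, 5, 7, 11, 13, 23]

Mod squares: a ≡ 15015, b ≡ 646323. Check v ∈ {∞, 2, 3, 5, 7, 11, 13, 17, 19, 23, 29}.
v=17: a=17^0·(≡16), b=17^1·(≡6) mod 17; (16|17)=+1, (6|17)=-1; (−1)^{0·1·8}·(+1)^1·(-1)^0 = +1.
v=7: a=7^1·(≡5), b=7^-2·(≡5) mod 7; (5|7)=-1, (5|7)=-1; (−1)^{1·-2·3}·(-1)^-2·(-1)^1 = -1.
v=11: a=11^1·(≡4), b=11^-2·(≡2) mod 11; (4|11)=+1, (2|11)=-1; (−1)^{1·-2·5}·(+1)^-2·(-1)^1 = -1.
v=19: a=19^0·(≡1), b=19^1·(≡17) mod 19; (1|19)=+1, (17|19)=+1; (−1)^{0·1·9}·(+1)^1·(+1)^0 = +1.
v=5: a=5^1·(≡2), b=5^0·(≡3) mod 5; (2|5)=-1, (3|5)=-1; (−1)^{1·0·2}·(-1)^0·(-1)^1 = -1.
v=29: a=29^0·(≡1), b=29^1·(≡12) mod 29; (1|29)=+1, (12|29)=-1; (−1)^{0·1·14}·(+1)^1·(-1)^0 = +1.
v=13: a=13^1·(≡5), b=13^0·(≡7) mod 13; (5|13)=-1, (7|13)=-1; (−1)^{1·0·6}·(-1)^0·(-1)^1 = -1.
v=∞: 15015 > 0 and 646323 > 0  ⇒  (a,b)_∞ = +1.
v=2: v_2(a)=2, v_2(b)=6; units ≡ 7, 3 (mod 8); ε·ε+αω+βω = 1·1+2·1+6·0 ≡ 1  ⇒  (a,b)_2 = -1.
v=3: a=3^1·(≡1), b=3^5·(≡2) mod 3; (1|3)=+1, (2|3)=-1; (−1)^{1·5·1}·(+1)^5·(-1)^1 = +1.
v=23: a=23^0·(≡7), b=23^1·(≡9) mod 23; (7|23)=-1, (9|23)=+1; (−1)^{0·1·11}·(-1)^1·(+1)^0 = -1.
(15015, 646323 / ℚ) ramifies at {2, 5, 7, 11, 13, 23}: a division algebra.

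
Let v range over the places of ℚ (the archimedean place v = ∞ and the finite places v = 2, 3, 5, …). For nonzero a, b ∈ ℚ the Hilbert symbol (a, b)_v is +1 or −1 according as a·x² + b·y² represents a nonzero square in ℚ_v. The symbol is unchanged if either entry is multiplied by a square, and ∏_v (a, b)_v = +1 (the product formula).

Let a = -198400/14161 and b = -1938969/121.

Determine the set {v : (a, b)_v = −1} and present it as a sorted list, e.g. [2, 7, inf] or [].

Mod squares: a ≡ -31, b ≡ -215441. Check v ∈ {∞, 2, 3, 5, 7, 11, 17, 19, 23, 29, 31}.
v=29: a=29^0·(≡2), b=29^1·(≡20) mod 29; (2|29)=-1, (20|29)=+1; (−1)^{0·1·14}·(-1)^1·(+1)^0 = -1.
v=11: a=11^0·(≡10), b=11^-2·(≡1) mod 11; (10|11)=-1, (1|11)=+1; (−1)^{0·-2·5}·(-1)^-2·(+1)^0 = +1.
v=7: a=7^-2·(≡4), b=7^0·(≡5) mod 7; (4|7)=+1, (5|7)=-1; (−1)^{-2·0·3}·(+1)^0·(-1)^-2 = +1.
v=3: a=3^0·(≡2), b=3^2·(≡1) mod 3; (2|3)=-1, (1|3)=+1; (−1)^{0·2·1}·(-1)^2·(+1)^0 = +1.
v=∞: -31 < 0 and -215441 < 0  ⇒  (a,b)_∞ = -1.
v=19: a=19^0·(≡6), b=19^1·(≡16) mod 19; (6|19)=+1, (16|19)=+1; (−1)^{0·1·9}·(+1)^1·(+1)^0 = +1.
v=17: a=17^-2·(≡5), b=17^1·(≡15) mod 17; (5|17)=-1, (15|17)=+1; (−1)^{-2·1·8}·(-1)^1·(+1)^-2 = -1.
v=2: v_2(a)=8, v_2(b)=0; units ≡ 1, 7 (mod 8); ε·ε+αω+βω = 0·1+8·0+0·0 ≡ 0  ⇒  (a,b)_2 = +1.
v=31: a=31^1·(≡23), b=31^0·(≡4) mod 31; (23|31)=-1, (4|31)=+1; (−1)^{1·0·15}·(-1)^0·(+1)^1 = +1.
v=23: a=23^0·(≡20), b=23^1·(≡14) mod 23; (20|23)=-1, (14|23)=-1; (−1)^{0·1·11}·(-1)^1·(-1)^0 = -1.
v=5: a=5^2·(≡4), b=5^0·(≡1) mod 5; (4|5)=+1, (1|5)=+1; (−1)^{2·0·2}·(+1)^0·(+1)^2 = +1.
Ram(-31, -215441) = {17, 23, 29, ∞}; no ℚ_17-point on the conic.

[17, 23, 29, inf]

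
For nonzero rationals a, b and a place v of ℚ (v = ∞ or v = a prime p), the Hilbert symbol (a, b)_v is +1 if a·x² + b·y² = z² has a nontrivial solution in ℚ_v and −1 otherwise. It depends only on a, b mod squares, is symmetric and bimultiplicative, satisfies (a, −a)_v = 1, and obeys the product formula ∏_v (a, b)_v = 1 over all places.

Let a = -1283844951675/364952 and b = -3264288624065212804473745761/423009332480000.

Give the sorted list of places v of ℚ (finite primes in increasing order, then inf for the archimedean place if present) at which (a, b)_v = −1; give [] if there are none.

[2, 13, 29, inf]

(a, b) ≡ (-157586, -2) mod (ℚ^×)²; places V = {2, 3, 5, 7, 11, 13, 17, 19, 23, 29, 31, 53, ∞}.
(a,b)_11: α=1, u≡7; β=2, v≡5 (mod 11); (7|11)=-1, (5|11)=+1; sign (−1)^0·-1^2·+1^1 = +1.
(a,b)_53: α=0, u≡11; β=-2, v≡22 (mod 53); (11|53)=+1, (22|53)=-1; sign (−1)^0·+1^-2·-1^0 = +1.
(a,b)_29: α=1, u≡8; β=2, v≡26 (mod 29); (8|29)=-1, (26|29)=-1; sign (−1)^0·-1^2·-1^1 = -1.
(a,b)_3: α=4, u≡1; β=4, v≡1 (mod 3); (1|3)=+1, (1|3)=+1; sign (−1)^0·+1^4·+1^4 = +1.
(a,b)_7: α=-4, u≡3; β=-6, v≡6 (mod 7); (3|7)=-1, (6|7)=-1; sign (−1)^0·-1^-6·-1^-4 = +1.
(a,b)_5: α=2, u≡4; β=-4, v≡3 (mod 5); (4|5)=+1, (3|5)=-1; sign (−1)^0·+1^-4·-1^2 = +1.
(a,b)_13: α=1, u≡7; β=2, v≡7 (mod 13); (7|13)=-1, (7|13)=-1; sign (−1)^0·-1^2·-1^1 = -1.
(a,b)_∞: sgn(-157586)=−, sgn(-2)=−, so -1.
(a,b)_23: α=2, u≡21; β=4, v≡7 (mod 23); (21|23)=-1, (7|23)=-1; sign (−1)^0·-1^4·-1^2 = +1.
(a,b)_19: α=-1, u≡5; β=2, v≡16 (mod 19); (5|19)=+1, (16|19)=+1; sign (−1)^0·+1^2·+1^-1 = +1.
(a,b)_2: α=-3, β=-11; u≡7, v≡7 (mod 8); ε(u)ε(v)=1·1, αω(v)=-3·0, βω(u)=-11·0; sum ≡ 1  ⇒  -1.
(a,b)_17: α=2, u≡16; β=6, v≡8 (mod 17); (16|17)=+1, (8|17)=+1; sign (−1)^0·+1^6·+1^2 = +1.
(a,b)_31: α=0, u≡8; β=2, v≡22 (mod 31); (8|31)=+1, (22|31)=-1; sign (−1)^0·+1^2·-1^0 = +1.
Ram(-157586, -2) = {2, 13, 29, ∞}; no ℚ_2-point on the conic.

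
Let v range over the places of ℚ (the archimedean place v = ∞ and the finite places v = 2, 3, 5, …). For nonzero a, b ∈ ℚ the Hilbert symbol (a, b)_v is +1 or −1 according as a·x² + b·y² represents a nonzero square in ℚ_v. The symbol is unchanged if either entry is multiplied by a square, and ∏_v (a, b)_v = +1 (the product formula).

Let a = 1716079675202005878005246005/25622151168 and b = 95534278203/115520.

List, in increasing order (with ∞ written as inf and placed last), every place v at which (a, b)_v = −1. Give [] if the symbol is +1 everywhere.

[2, 13]

(a, b) ≡ (15015, 15) mod (ℚ^×)²; places V = {2, 3, 5, 7, 11, 13, 17, 19, 37, 53, ∞}.
(a,b)_2: α=-16, β=-6; u≡7, v≡7 (mod 8); ε(u)ε(v)=1·1, αω(v)=-16·0, βω(u)=-6·0; sum ≡ 1  ⇒  -1.
(a,b)_7: α=1, u≡5; β=2, v≡4 (mod 7); (5|7)=-1, (4|7)=+1; sign (−1)^0·-1^2·+1^1 = +1.
(a,b)_37: α=4, u≡7; β=2, v≡29 (mod 37); (7|37)=+1, (29|37)=-1; sign (−1)^0·+1^2·-1^4 = +1.
(a,b)_11: α=1, u≡4; β=0, v≡5 (mod 11); (4|11)=+1, (5|11)=+1; sign (−1)^0·+1^0·+1^1 = +1.
(a,b)_19: α=-4, u≡9; β=-2, v≡10 (mod 19); (9|19)=+1, (10|19)=-1; sign (−1)^0·+1^-2·-1^-4 = +1.
(a,b)_13: α=5, u≡11; β=2, v≡8 (mod 13); (11|13)=-1, (8|13)=-1; sign (−1)^0·-1^2·-1^5 = -1.
(a,b)_3: α=-1, u≡1; β=1, v≡2 (mod 3); (1|3)=+1, (2|3)=-1; sign (−1)^1·+1^1·-1^-1 = +1.
(a,b)_5: α=1, u≡2; β=-1, v≡2 (mod 5); (2|5)=-1, (2|5)=-1; sign (−1)^0·-1^-1·-1^1 = +1.
(a,b)_17: α=2, u≡8; β=0, v≡16 (mod 17); (8|17)=+1, (16|17)=+1; sign (−1)^0·+1^0·+1^2 = +1.
(a,b)_53: α=6, u≡25; β=2, v≡52 (mod 53); (25|53)=+1, (52|53)=+1; sign (−1)^0·+1^2·+1^6 = +1.
(a,b)_∞: sgn(15015)=+, sgn(15)=+, so +1.
Ram(15015, 15) = {2, 13}; no ℚ_2-point on the conic.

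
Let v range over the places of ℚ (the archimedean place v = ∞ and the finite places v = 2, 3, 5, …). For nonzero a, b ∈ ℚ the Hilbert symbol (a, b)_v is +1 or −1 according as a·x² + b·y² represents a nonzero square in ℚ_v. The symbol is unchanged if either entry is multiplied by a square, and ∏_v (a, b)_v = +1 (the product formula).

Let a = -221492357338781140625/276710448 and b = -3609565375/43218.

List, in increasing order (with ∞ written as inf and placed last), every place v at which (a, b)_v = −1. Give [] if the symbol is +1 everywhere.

(a, b) ≡ (-51, -3230) mod (ℚ^×)²; places V = {2, 3, 5, 7, 13, 17, 19, 23, ∞}.
(a,b)_7: α=-8, u≡6; β=-4, v≡1 (mod 7); (6|7)=-1, (1|7)=+1; sign (−1)^0·-1^-4·+1^-8 = +1.
(a,b)_17: α=3, u≡12; β=1, v≡6 (mod 17); (12|17)=-1, (6|17)=-1; sign (−1)^0·-1^1·-1^3 = +1.
(a,b)_2: α=-4, β=-1; u≡5, v≡1 (mod 8); ε(u)ε(v)=0·0, αω(v)=-4·0, βω(u)=-1·1; sum ≡ 1  ⇒  -1.
(a,b)_3: α=-1, u≡1; β=-2, v≡1 (mod 3); (1|3)=+1, (1|3)=+1; sign (−1)^0·+1^-2·+1^-1 = +1.
(a,b)_5: α=6, u≡4; β=3, v≡4 (mod 5); (4|5)=+1, (4|5)=+1; sign (−1)^0·+1^3·+1^6 = +1.
(a,b)_19: α=2, u≡9; β=1, v≡11 (mod 19); (9|19)=+1, (11|19)=+1; sign (−1)^0·+1^1·+1^2 = +1.
(a,b)_23: α=4, u≡13; β=2, v≡12 (mod 23); (13|23)=+1, (12|23)=+1; sign (−1)^0·+1^2·+1^4 = +1.
(a,b)_13: α=4, u≡9; β=2, v≡11 (mod 13); (9|13)=+1, (11|13)=-1; sign (−1)^0·+1^2·-1^4 = +1.
(a,b)_∞: sgn(-51)=−, sgn(-3230)=−, so -1.
Ram(-51, -3230) = {2, ∞}; no ℚ_2-point on the conic.

[2, inf]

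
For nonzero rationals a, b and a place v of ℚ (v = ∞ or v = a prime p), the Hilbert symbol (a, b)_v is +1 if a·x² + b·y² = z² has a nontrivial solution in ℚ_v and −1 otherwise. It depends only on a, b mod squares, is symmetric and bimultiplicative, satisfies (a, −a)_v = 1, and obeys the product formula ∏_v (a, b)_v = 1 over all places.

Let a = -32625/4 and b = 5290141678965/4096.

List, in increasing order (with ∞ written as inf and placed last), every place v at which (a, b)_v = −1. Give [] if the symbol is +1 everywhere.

[3, 5]

(a, b) ≡ (-145, 170085) mod (ℚ^×)²; places V = {2, 3, 5, 11, 13, 17, 23, 29, ∞}.
(a,b)_∞: sgn(-145)=−, sgn(170085)=+, so +1.
(a,b)_17: α=0, u≡8; β=1, v≡8 (mod 17); (8|17)=+1, (8|17)=+1; sign (−1)^0·+1^1·+1^0 = +1.
(a,b)_23: α=0, u≡3; β=1, v≡13 (mod 23); (3|23)=+1, (13|23)=+1; sign (−1)^0·+1^1·+1^0 = +1.
(a,b)_13: α=0, u≡11; β=4, v≡8 (mod 13); (11|13)=-1, (8|13)=-1; sign (−1)^0·-1^4·-1^0 = +1.
(a,b)_2: α=-2, β=-12; u≡7, v≡5 (mod 8); ε(u)ε(v)=1·0, αω(v)=-2·1, βω(u)=-12·0; sum ≡ 0  ⇒  +1.
(a,b)_11: α=0, u≡3; β=2, v≡9 (mod 11); (3|11)=+1, (9|11)=+1; sign (−1)^0·+1^2·+1^0 = +1.
(a,b)_5: α=3, u≡1; β=1, v≡3 (mod 5); (1|5)=+1, (3|5)=-1; sign (−1)^0·+1^1·-1^3 = -1.
(a,b)_29: α=1, u≡16; β=1, v≡23 (mod 29); (16|29)=+1, (23|29)=+1; sign (−1)^0·+1^1·+1^1 = +1.
(a,b)_3: α=2, u≡2; β=3, v≡1 (mod 3); (2|3)=-1, (1|3)=+1; sign (−1)^0·-1^3·+1^2 = -1.
(-145, 170085 / ℚ) ramifies at {3, 5}: a division algebra.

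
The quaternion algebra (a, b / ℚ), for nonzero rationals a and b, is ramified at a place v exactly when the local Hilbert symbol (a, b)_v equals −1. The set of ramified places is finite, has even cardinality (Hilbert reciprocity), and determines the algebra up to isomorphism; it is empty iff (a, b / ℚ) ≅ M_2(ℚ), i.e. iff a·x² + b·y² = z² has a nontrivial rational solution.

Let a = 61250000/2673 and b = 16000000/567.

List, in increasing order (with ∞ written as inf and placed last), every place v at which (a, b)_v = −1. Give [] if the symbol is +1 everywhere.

Mod squares: a ≡ 165, b ≡ 7. Check v ∈ {∞, 2, 3, 5, 7, 11}.
v=∞: 165 > 0 and 7 > 0  ⇒  (a,b)_∞ = +1.
v=3: a=3^-5·(≡1), b=3^-4·(≡1) mod 3; (1|3)=+1, (1|3)=+1; (−1)^{-5·-4·1}·(+1)^-4·(+1)^-5 = +1.
v=2: v_2(a)=4, v_2(b)=10; units ≡ 5, 7 (mod 8); ε·ε+αω+βω = 0·1+4·0+10·1 ≡ 0  ⇒  (a,b)_2 = +1.
v=7: a=7^2·(≡4), b=7^-1·(≡4) mod 7; (4|7)=+1, (4|7)=+1; (−1)^{2·-1·3}·(+1)^-1·(+1)^2 = +1.
v=5: a=5^7·(≡3), b=5^6·(≡2) mod 5; (3|5)=-1, (2|5)=-1; (−1)^{7·6·2}·(-1)^6·(-1)^7 = -1.
v=11: a=11^-1·(≡9), b=11^0·(≡10) mod 11; (9|11)=+1, (10|11)=-1; (−1)^{-1·0·5}·(+1)^0·(-1)^-1 = -1.
Ram(165, 7) = {5, 11}; no ℚ_5-point on the conic.

[5, 11]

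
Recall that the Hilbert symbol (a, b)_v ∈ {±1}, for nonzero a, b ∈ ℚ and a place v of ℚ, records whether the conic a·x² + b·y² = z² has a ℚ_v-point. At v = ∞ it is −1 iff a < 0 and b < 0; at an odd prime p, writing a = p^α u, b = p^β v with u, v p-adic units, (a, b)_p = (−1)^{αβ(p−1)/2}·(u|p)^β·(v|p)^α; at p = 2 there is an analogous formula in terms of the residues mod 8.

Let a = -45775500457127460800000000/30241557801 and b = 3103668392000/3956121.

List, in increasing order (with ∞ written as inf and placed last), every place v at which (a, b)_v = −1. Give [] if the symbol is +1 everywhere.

Mod squares: a ≡ -23, b ≡ 30305. Check v ∈ {∞, 2, 3, 5, 7, 11, 13, 17, 19, 23, 29}.
v=2: v_2(a)=12, v_2(b)=6; units ≡ 1, 1 (mod 8); ε·ε+αω+βω = 0·0+12·0+6·0 ≡ 0  ⇒  (a,b)_2 = +1.
v=5: a=5^8·(≡2), b=5^3·(≡1) mod 5; (2|5)=-1, (1|5)=+1; (−1)^{8·3·2}·(-1)^3·(+1)^8 = -1.
v=23: a=23^5·(≡11), b=23^2·(≡21) mod 23; (11|23)=-1, (21|23)=-1; (−1)^{5·2·11}·(-1)^2·(-1)^5 = -1.
v=13: a=13^-4·(≡3), b=13^-2·(≡8) mod 13; (3|13)=+1, (8|13)=-1; (−1)^{-4·-2·6}·(+1)^-2·(-1)^-4 = +1.
v=19: a=19^2·(≡12), b=19^1·(≡15) mod 19; (12|19)=-1, (15|19)=-1; (−1)^{2·1·9}·(-1)^1·(-1)^2 = -1.
v=3: a=3^-2·(≡1), b=3^-4·(≡2) mod 3; (1|3)=+1, (2|3)=-1; (−1)^{-2·-4·1}·(+1)^-4·(-1)^-2 = +1.
v=∞: -23 < 0 and 30305 > 0  ⇒  (a,b)_∞ = +1.
v=11: a=11^4·(≡7), b=11^3·(≡9) mod 11; (7|11)=-1, (9|11)=+1; (−1)^{4·3·5}·(-1)^3·(+1)^4 = -1.
v=7: a=7^-6·(≡5), b=7^0·(≡1) mod 7; (5|7)=-1, (1|7)=+1; (−1)^{-6·0·3}·(-1)^0·(+1)^-6 = +1.
v=17: a=17^0·(≡3), b=17^-2·(≡5) mod 17; (3|17)=-1, (5|17)=-1; (−1)^{0·-2·8}·(-1)^-2·(-1)^0 = +1.
v=29: a=29^2·(≡28), b=29^1·(≡28) mod 29; (28|29)=+1, (28|29)=+1; (−1)^{2·1·14}·(+1)^1·(+1)^2 = +1.
(-23, 30305 / ℚ) ramifies at {5, 11, 19, 23}: a division algebra.

[5, 11, 19, 23]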